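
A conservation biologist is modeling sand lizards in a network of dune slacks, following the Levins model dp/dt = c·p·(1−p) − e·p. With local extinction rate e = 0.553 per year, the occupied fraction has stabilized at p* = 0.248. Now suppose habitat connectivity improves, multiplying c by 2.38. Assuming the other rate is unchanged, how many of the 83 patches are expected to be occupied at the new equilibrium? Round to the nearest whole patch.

57

Balance c(1−p*) = e gives c = e/(1 − 0.24800) = 0.553/0.75200 = 0.73537.
New p* = 1 − e/c = 1 − 0.55300/1.75018 = 0.68403.
Expected occupied = 83 × 0.68403 = 56.77 ≈ 57.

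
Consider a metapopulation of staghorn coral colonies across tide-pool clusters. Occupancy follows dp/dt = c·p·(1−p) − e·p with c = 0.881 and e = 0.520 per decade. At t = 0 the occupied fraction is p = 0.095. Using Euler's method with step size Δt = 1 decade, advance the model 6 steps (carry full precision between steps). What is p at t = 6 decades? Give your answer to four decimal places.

Update rule: p ← p + [c·p·(1−p) − e·p]·Δt with Δt = 1.
p: 0.09500 → 0.12134  (Δp = +0.02634)
p: 0.12134 → 0.15218  (Δp = +0.03083)
p: 0.15218 → 0.18671  (Δp = +0.03453)
p: 0.18671 → 0.22340  (Δp = +0.03669)
p: 0.22340 → 0.26008  (Δp = +0.03668)
p: 0.26008 → 0.29438  (Δp = +0.03430)

0.2944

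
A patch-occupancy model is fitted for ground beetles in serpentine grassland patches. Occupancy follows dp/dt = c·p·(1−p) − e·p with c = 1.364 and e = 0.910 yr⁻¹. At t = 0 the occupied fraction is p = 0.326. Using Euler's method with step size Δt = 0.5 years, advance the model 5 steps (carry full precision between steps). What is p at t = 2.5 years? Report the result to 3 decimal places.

Update rule: p ← p + [c·p·(1−p) − e·p]·Δt with Δt = 0.5.
  1  |  dp/dt·Δt = +0.001522  |  p_1 = 0.327522
  2  |  dp/dt·Δt = +0.001189  |  p_2 = 0.328711
  3  |  dp/dt·Δt = +0.000927  |  p_3 = 0.329637
  4  |  dp/dt·Δt = +0.000721  |  p_4 = 0.330358
  5  |  dp/dt·Δt = +0.000560  |  p_5 = 0.330919

0.331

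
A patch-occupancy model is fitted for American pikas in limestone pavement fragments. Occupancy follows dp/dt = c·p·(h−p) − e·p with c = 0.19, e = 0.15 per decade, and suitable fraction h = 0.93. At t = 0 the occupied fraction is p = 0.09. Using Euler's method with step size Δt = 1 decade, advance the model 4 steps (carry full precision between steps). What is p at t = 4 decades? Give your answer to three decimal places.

Update rule: p ← p + [c·p·(h−p) − e·p]·Δt with Δt = 1.
step 1: Δp = +0.00086, p = 0.09086
step 2: Δp = +0.00086, p = 0.09172
step 3: Δp = +0.00085, p = 0.09257
step 4: Δp = +0.00084, p = 0.09342

0.093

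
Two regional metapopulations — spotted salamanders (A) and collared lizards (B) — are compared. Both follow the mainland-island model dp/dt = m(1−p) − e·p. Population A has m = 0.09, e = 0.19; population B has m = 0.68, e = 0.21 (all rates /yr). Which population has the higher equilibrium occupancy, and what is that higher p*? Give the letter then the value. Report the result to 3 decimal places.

B, 0.764

A: p*_A = m/(m+e) = 0.09/0.2800 = 0.3214.
B: p*_B = 0.68/0.8900 = 0.7640.
B is higher at 0.7640.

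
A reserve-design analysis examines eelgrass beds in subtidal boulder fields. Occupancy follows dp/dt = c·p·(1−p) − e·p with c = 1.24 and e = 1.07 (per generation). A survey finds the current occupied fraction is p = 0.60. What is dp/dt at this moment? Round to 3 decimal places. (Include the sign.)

Colonization term: c·p·(1−p) = 1.24×0.60×0.4000 = 0.29760.
Extinction term: e·p = 0.64200.
dp/dt = 0.29760 − 0.64200 = -0.34440.

-0.344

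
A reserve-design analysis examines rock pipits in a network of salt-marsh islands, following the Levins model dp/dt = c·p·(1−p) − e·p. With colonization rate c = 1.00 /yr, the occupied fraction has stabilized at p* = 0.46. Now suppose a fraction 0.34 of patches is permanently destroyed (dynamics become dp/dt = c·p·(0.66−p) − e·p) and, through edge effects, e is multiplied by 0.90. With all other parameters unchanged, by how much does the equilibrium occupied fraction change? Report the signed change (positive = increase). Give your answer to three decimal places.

Balance c(1−p*) = e gives e = 1.00×(1 − 0.46000) = 0.54000.
New p* = 0.66 − e/c = 0.66 − 0.48600/1.00000 = 0.17400.
Δp* = 0.17400 − 0.46000 = -0.28600.

-0.286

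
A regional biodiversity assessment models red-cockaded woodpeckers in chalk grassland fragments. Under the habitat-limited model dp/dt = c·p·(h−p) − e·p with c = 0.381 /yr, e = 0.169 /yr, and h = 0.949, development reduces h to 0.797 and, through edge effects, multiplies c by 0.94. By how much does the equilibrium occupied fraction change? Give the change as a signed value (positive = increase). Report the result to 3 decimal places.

Before: p* = h − e/c = 0.949 − 0.169/0.381 = 0.949 − 0.4436 = 0.5054.
After: c = 0.35814, e = 0.169, h = 0.797; p* = 0.797 − 0.169/0.35814 = 0.3251.
Δp* = 0.3251 − 0.5054 = -0.1803.

-0.180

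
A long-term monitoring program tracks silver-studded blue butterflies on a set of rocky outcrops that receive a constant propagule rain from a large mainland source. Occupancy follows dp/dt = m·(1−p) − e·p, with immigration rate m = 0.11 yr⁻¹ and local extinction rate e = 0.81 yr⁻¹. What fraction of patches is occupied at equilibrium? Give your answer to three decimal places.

0.120

At equilibrium the propagule rain into empty patches balances local extinction: m(1−p*) = e·p*.
p* = m/(m+e) = 0.11/(0.11+0.81) = 0.11/0.9200 = 0.1196.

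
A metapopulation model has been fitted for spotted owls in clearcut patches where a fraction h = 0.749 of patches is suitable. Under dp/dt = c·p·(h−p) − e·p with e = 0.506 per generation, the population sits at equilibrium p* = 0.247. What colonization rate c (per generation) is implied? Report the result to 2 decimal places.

At equilibrium c(h−p*) = e, so c = e/(h−p*).
c = 0.506/(0.749 − 0.247) = 0.506/0.5020 = 1.0080.

1.01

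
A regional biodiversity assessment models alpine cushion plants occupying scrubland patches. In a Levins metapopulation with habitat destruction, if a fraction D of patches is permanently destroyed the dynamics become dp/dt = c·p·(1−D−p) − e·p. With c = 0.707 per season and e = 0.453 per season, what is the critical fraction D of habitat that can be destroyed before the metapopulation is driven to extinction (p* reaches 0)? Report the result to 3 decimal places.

0.359

The nontrivial equilibrium is p* = (1−D) − e/c; extinction occurs when this hits zero.
So D_crit = 1 − e/c = 1 − 0.453/0.707 = 1 − 0.6407 = 0.3593.
Note this equals the original equilibrium occupancy — the Levins extinction-debt result.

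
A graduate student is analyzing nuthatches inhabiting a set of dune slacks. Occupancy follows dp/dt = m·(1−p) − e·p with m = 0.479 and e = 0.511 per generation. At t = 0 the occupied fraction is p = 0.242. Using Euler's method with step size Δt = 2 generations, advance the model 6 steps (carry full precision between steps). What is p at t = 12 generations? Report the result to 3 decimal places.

0.270

Update rule: p ← p + [m·(1−p) − e·p]·Δt with Δt = 2.
t = 2: p = 0.24200 + (+0.47884) = 0.72084
t = 4: p = 0.72084 + (-0.46926) = 0.25158
t = 6: p = 0.25158 + (+0.45988) = 0.71145
t = 8: p = 0.71145 + (-0.45068) = 0.26077
t = 10: p = 0.26077 + (+0.44167) = 0.70244
t = 12: p = 0.70244 + (-0.43283) = 0.26961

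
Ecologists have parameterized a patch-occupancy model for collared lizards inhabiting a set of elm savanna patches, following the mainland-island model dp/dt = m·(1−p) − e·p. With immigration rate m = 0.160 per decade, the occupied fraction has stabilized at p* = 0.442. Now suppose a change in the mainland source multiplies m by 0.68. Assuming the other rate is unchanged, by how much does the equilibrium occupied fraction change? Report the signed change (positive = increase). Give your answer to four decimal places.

Balance m(1−p*) = e·p* gives e = m(1−p*)/p* = 0.160×0.55800/0.44200 = 0.20199.
New p* = m/(m+e) = 0.10880/(0.10880+0.20199) = 0.35008.
Δp* = 0.35008 − 0.44200 = -0.09192.

-0.0919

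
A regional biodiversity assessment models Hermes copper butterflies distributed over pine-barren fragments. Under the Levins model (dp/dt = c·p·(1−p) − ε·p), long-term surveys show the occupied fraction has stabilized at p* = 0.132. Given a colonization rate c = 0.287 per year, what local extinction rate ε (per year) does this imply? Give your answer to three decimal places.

At equilibrium c(1−p*) = ε.
ε = 0.287 × (1 − 0.132) = 0.287 × 0.8680 = 0.2491.

0.249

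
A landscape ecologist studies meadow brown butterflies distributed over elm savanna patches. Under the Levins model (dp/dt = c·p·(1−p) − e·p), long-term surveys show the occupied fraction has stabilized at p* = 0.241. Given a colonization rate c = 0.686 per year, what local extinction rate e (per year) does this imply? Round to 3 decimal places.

0.521

At equilibrium c(1−p*) = e.
e = 0.686 × (1 − 0.241) = 0.686 × 0.7590 = 0.5207.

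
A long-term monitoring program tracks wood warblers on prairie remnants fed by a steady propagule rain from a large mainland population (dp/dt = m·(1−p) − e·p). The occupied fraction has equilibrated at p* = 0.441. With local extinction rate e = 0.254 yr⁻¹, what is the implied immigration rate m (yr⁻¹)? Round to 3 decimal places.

At equilibrium m(1−p*) = e·p*, so m = e·p*/(1−p*).
m = 0.254 × 0.441 / 0.5590 = 0.1120/0.5590 = 0.2004.

0.200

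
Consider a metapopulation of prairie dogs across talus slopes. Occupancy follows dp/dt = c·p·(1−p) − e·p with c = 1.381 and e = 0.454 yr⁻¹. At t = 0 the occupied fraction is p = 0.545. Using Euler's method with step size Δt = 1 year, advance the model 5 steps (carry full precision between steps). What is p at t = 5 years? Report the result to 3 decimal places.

Update rule: p ← p + [c·p·(1−p) − e·p]·Δt with Δt = 1.
step 1: Δp = +0.09502, p = 0.64002
step 2: Δp = +0.02760, p = 0.66763
step 3: Δp = +0.00334, p = 0.67097
step 4: Δp = +0.00026, p = 0.67123
step 5: Δp = +0.00002, p = 0.67125

0.671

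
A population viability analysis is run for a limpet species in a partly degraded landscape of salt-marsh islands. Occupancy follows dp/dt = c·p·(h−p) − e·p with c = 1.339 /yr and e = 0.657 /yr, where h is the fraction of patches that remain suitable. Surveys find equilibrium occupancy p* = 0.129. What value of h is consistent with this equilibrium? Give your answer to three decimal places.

At equilibrium c(h−p*) = e, so h = p* + e/c.
h = 0.129 + 0.657/1.339 = 0.129 + 0.4907 = 0.6197.

0.620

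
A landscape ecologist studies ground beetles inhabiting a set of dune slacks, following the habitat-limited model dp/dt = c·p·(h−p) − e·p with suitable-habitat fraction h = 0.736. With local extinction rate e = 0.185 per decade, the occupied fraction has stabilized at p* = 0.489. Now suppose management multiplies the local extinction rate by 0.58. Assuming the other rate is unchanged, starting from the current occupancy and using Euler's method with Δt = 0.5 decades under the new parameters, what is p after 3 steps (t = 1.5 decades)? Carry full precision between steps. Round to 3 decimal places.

Balance c(h−p*) = e gives c = e/(0.736 − 0.48900) = 0.185/0.24700 = 0.74899.
Starting from p₀ = 0.48900; update p ← p + (dp/dt)·Δt with the new parameters.
t = 0.5: p = 0.48900 + (+0.01900) = 0.50800
t = 1: p = 0.50800 + (+0.01612) = 0.52412
t = 1.5: p = 0.52412 + (+0.01347) = 0.53759

0.538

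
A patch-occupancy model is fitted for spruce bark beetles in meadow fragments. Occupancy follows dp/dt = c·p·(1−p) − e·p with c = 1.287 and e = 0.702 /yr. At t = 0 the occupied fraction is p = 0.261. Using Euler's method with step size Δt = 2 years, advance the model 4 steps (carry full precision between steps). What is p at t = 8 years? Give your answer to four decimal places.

Update rule: p ← p + [c·p·(1−p) − e·p]·Δt with Δt = 2.
  1  |  dp/dt·Δt = +0.130027  |  p_1 = 0.391027
  2  |  dp/dt·Δt = +0.063932  |  p_2 = 0.454958
  3  |  dp/dt·Δt = -0.000484  |  p_3 = 0.454475
  4  |  dp/dt·Δt = +0.000083  |  p_4 = 0.454557

0.4546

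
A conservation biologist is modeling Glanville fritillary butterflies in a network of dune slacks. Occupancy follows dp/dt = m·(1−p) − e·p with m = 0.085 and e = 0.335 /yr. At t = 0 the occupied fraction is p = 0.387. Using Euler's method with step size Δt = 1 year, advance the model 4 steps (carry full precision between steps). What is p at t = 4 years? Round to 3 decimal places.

Update rule: p ← p + [m·(1−p) − e·p]·Δt with Δt = 1.
p: 0.38700 → 0.30946  (Δp = -0.07754)
p: 0.30946 → 0.26449  (Δp = -0.04497)
p: 0.26449 → 0.23840  (Δp = -0.02608)
p: 0.23840 → 0.22327  (Δp = -0.01513)

0.223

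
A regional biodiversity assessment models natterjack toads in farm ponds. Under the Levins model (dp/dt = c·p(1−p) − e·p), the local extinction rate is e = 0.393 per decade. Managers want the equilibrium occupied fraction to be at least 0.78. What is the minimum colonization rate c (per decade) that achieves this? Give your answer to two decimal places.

1.79

p* = 1 − e/c ≥ 0.78 requires e/c ≤ 0.2200, i.e. c ≥ e/0.2200.
c_min = 0.393/0.2200 = 1.7864.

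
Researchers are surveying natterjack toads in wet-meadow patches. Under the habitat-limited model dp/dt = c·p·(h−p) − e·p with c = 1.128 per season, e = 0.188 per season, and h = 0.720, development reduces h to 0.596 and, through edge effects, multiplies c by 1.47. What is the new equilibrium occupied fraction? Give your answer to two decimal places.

0.48

Before: p* = h − e/c = 0.720 − 0.188/1.128 = 0.720 − 0.1667 = 0.5533.
After: c = 1.65816, e = 0.188, h = 0.596; p* = 0.596 − 0.188/1.65816 = 0.4826.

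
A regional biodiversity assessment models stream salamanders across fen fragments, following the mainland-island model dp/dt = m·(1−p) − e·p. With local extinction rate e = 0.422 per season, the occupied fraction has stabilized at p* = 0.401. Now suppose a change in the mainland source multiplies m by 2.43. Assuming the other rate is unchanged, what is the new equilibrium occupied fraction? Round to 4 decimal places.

Balance m(1−p*) = e·p* gives m = e·p*/(1−p*) = 0.422×0.40100/0.59900 = 0.28251.
New p* = m/(m+e) = 0.68650/(0.68650+0.42200) = 0.61931.

0.6193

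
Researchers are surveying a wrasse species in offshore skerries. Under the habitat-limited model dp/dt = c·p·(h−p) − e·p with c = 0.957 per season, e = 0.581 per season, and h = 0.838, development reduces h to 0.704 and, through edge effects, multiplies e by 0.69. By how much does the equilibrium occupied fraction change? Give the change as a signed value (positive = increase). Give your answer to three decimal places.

0.054

Before: p* = h − e/c = 0.838 − 0.581/0.957 = 0.838 − 0.6071 = 0.2309.
After: c = 0.957, e = 0.40089, h = 0.704; p* = 0.704 − 0.40089/0.957 = 0.2851.
Δp* = 0.2851 − 0.2309 = +0.0542.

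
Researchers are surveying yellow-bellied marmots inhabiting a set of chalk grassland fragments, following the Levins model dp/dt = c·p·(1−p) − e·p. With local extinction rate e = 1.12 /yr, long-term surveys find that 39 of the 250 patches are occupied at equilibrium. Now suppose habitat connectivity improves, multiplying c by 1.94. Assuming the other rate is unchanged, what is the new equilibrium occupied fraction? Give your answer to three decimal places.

0.565

Observed p* = 39/250 = 0.15600.
Balance c(1−p*) = e gives c = e/(1 − 0.15600) = 1.12/0.84400 = 1.32701.
New p* = 1 − e/c = 1 − 1.12000/2.57440 = 0.56495.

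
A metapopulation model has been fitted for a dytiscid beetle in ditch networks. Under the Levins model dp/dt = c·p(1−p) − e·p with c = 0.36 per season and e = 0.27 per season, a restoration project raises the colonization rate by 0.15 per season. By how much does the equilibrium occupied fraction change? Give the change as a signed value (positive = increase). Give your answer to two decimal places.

0.22

Before: p* = 1 − 0.27/0.36 = 0.2500.
After the change, c = 0.51, e = 0.27, so p* = 1 − 0.27/0.51 = 0.4706.
Δp* = 0.4706 − 0.2500 = +0.2206.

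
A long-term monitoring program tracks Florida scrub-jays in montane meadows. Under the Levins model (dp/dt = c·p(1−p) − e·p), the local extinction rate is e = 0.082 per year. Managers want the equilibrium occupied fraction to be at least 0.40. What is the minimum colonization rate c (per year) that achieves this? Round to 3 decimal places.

0.137

p* = 1 − e/c ≥ 0.40 requires e/c ≤ 0.6000, i.e. c ≥ e/0.6000.
c_min = 0.082/0.6000 = 0.1367.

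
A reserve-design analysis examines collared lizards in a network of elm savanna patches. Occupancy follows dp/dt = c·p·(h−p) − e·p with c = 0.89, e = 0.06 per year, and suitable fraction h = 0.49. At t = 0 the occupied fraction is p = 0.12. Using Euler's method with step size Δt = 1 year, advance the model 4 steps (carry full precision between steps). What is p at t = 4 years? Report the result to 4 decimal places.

0.2677

Update rule: p ← p + [c·p·(h−p) − e·p]·Δt with Δt = 1.
t = 1: p = 0.12000 + (+0.03232) = 0.15232
t = 2: p = 0.15232 + (+0.03664) = 0.18895
t = 3: p = 0.18895 + (+0.03929) = 0.22824
t = 4: p = 0.22824 + (+0.03948) = 0.26772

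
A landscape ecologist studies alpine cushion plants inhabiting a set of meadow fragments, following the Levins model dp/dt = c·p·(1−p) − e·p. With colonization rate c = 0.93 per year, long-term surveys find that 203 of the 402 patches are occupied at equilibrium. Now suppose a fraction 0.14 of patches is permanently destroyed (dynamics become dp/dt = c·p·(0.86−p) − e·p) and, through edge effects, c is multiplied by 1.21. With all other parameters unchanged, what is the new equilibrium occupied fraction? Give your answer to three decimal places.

Observed p* = 203/402 = 0.50498.
Balance c(1−p*) = e gives e = 0.93×(1 − 0.50498) = 0.46037.
New p* = 0.86 − e/c = 0.86 − 0.46037/1.12530 = 0.45089.

0.451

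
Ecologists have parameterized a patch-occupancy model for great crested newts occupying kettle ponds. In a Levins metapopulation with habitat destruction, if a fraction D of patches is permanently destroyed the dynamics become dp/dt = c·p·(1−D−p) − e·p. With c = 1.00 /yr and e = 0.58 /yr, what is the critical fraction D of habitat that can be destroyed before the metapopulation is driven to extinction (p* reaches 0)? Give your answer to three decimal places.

The nontrivial equilibrium is p* = (1−D) − e/c; extinction occurs when this hits zero.
So D_crit = 1 − e/c = 1 − 0.58/1.00 = 1 − 0.5800 = 0.4200.
This equals the undisturbed p*, a classic result of Lande's extension.

0.420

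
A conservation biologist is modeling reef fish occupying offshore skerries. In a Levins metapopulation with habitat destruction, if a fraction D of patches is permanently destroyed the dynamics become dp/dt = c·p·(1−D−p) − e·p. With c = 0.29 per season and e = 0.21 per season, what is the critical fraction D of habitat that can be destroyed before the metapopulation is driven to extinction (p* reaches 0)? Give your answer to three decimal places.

The nontrivial equilibrium is p* = (1−D) − e/c; extinction occurs when this hits zero.
So D_crit = 1 − e/c = 1 − 0.21/0.29 = 1 − 0.7241 = 0.2759.
Note this equals the original equilibrium occupancy — the Levins extinction-debt result.

0.276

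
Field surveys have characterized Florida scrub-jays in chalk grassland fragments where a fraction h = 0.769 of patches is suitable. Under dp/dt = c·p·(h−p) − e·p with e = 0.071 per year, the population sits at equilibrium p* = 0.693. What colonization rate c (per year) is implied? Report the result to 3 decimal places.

0.934

At equilibrium c(h−p*) = e, so c = e/(h−p*).
c = 0.071/(0.769 − 0.693) = 0.071/0.0760 = 0.9342.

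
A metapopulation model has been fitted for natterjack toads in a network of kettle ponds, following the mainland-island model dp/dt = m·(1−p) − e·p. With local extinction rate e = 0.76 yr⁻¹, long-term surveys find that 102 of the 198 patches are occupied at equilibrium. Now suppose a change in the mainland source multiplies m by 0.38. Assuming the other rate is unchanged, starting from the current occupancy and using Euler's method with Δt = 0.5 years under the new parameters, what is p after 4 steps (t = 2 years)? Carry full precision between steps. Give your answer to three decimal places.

Observed p* = 102/198 = 0.51515.
Balance m(1−p*) = e·p* gives m = e·p*/(1−p*) = 0.76×0.51515/0.48485 = 0.80750.
Starting from p₀ = 0.51515; update p ← p + (dp/dt)·Δt with the new parameters.
  1  |  dp/dt·Δt = -0.121370  |  p_1 = 0.393782
  2  |  dp/dt·Δt = -0.056628  |  p_2 = 0.337154
  3  |  dp/dt·Δt = -0.026421  |  p_3 = 0.310733
  4  |  dp/dt·Δt = -0.012327  |  p_4 = 0.298405

0.298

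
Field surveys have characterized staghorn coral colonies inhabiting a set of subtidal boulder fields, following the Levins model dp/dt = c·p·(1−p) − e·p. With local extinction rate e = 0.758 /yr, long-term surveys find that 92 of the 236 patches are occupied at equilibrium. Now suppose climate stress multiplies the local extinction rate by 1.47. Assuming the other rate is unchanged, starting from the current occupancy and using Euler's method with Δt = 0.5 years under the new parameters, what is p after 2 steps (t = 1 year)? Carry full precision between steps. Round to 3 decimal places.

Observed p* = 92/236 = 0.38983.
Balance c(1−p*) = e gives c = e/(1 − 0.38983) = 0.758/0.61017 = 1.24228.
Starting from p₀ = 0.38983; update p ← p + (dp/dt)·Δt with the new parameters.
  1  |  dp/dt·Δt = -0.069441  |  p_1 = 0.320390
  2  |  dp/dt·Δt = -0.043252  |  p_2 = 0.277138

0.277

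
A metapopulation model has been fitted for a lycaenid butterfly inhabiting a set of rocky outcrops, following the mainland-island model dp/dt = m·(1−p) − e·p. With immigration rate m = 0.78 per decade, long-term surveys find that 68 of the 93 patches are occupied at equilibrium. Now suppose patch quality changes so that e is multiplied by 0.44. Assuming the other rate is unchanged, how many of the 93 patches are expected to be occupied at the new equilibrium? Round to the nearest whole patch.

Observed p* = 68/93 = 0.73118.
Balance m(1−p*) = e·p* gives e = m(1−p*)/p* = 0.78×0.26882/0.73118 = 0.28677.
New p* = m/(m+e) = 0.78000/(0.78000+0.12618) = 0.86076.
Expected occupied = 93 × 0.86076 = 80.05 ≈ 80.

80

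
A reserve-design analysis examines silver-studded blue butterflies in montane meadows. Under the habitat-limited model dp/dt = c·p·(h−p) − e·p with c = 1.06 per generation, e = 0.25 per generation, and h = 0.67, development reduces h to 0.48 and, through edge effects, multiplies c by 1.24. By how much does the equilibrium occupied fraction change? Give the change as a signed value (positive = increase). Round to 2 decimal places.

Before: p* = h − e/c = 0.67 − 0.25/1.06 = 0.67 − 0.2358 = 0.4342.
After: c = 1.3144, e = 0.25, h = 0.48; p* = 0.48 − 0.25/1.3144 = 0.2898.
Δp* = 0.2898 − 0.4342 = -0.1444.

-0.14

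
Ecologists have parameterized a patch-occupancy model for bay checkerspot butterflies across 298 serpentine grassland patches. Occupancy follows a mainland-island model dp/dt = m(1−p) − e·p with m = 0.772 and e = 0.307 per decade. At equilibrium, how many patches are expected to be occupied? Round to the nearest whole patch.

213

p* = m/(m+e) = 0.772/1.0790 = 0.7155.
Expected occupied patches = N × p* = 298 × 0.7155 = 213.21 ≈ 213.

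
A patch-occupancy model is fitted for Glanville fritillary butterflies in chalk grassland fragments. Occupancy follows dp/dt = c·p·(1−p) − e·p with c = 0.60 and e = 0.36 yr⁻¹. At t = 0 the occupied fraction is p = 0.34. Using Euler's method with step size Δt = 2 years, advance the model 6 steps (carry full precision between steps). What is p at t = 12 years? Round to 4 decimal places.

Update rule: p ← p + [c·p·(1−p) − e·p]·Δt with Δt = 2.
  1  |  dp/dt·Δt = +0.024480  |  p_1 = 0.364480
  2  |  dp/dt·Δt = +0.015536  |  p_2 = 0.380016
  3  |  dp/dt·Δt = +0.009113  |  p_3 = 0.389129
  4  |  dp/dt·Δt = +0.005076  |  p_4 = 0.394205
  5  |  dp/dt·Δt = +0.002741  |  p_5 = 0.396946
  6  |  dp/dt·Δt = +0.001455  |  p_6 = 0.398401

0.3984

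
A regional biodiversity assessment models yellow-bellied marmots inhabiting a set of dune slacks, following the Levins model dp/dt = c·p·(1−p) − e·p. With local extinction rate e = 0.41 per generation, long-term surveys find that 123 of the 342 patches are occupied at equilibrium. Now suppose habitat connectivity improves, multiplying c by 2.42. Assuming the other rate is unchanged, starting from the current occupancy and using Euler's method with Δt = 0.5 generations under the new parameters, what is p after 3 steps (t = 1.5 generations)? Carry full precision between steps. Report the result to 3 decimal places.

0.637

Observed p* = 123/342 = 0.35965.
Balance c(1−p*) = e gives c = e/(1 − 0.35965) = 0.41/0.64035 = 0.64027.
Starting from p₀ = 0.35965; update p ← p + (dp/dt)·Δt with the new parameters.
t = 0.5: p = 0.35965 + (+0.10469) = 0.46434
t = 1: p = 0.46434 + (+0.09751) = 0.56185
t = 1.5: p = 0.56185 + (+0.07554) = 0.63739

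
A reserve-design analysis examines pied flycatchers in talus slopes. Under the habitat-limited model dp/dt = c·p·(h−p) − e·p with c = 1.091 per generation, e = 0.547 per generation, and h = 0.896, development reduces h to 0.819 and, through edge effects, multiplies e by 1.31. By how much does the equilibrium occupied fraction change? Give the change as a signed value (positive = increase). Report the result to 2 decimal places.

Before: p* = h − e/c = 0.896 − 0.547/1.091 = 0.896 − 0.5014 = 0.3946.
After: c = 1.091, e = 0.71657, h = 0.819; p* = 0.819 − 0.71657/1.091 = 0.1622.
Δp* = 0.1622 − 0.3946 = -0.2324.

-0.23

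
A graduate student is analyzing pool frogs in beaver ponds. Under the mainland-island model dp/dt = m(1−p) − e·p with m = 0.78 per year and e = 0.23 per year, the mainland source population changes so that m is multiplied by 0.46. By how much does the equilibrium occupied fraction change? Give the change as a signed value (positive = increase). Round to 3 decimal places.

Before: p* = 0.78/(0.78+0.23) = 0.7723.
After: m = 0.3588, e = 0.23; p* = 0.3588/0.5888 = 0.6094.
Δp* = 0.6094 − 0.7723 = -0.1629.

-0.163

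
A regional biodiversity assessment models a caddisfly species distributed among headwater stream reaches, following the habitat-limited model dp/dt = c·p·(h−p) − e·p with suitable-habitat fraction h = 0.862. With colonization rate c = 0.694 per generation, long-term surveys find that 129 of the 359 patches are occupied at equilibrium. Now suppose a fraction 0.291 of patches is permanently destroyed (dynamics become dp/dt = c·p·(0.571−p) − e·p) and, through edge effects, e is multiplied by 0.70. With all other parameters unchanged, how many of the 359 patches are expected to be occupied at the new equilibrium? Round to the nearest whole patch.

Observed p* = 129/359 = 0.35933.
Balance c(h−p*) = e gives e = 0.694×(0.862 − 0.35933) = 0.34885.
New p* = 0.571 − e/c = 0.571 − 0.24419/0.69400 = 0.21914.
Expected occupied = 359 × 0.21914 = 78.67 ≈ 79.

79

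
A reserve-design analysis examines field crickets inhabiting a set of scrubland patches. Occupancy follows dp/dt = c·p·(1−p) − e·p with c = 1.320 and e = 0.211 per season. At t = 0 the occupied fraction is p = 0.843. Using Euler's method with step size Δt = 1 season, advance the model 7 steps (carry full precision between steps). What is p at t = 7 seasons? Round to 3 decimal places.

0.840

Update rule: p ← p + [c·p·(1−p) − e·p]·Δt with Δt = 1.
  1  |  dp/dt·Δt = -0.003170  |  p_1 = 0.839830
  2  |  dp/dt·Δt = +0.000356  |  p_2 = 0.840186
  3  |  dp/dt·Δt = -0.000039  |  p_3 = 0.840148
  4  |  dp/dt·Δt = +0.000004  |  p_4 = 0.840152
  5  |  dp/dt·Δt = -0.000000  |  p_5 = 0.840151
  6  |  dp/dt·Δt = +0.000000  |  p_6 = 0.840152
  7  |  dp/dt·Δt = -0.000000  |  p_7 = 0.840152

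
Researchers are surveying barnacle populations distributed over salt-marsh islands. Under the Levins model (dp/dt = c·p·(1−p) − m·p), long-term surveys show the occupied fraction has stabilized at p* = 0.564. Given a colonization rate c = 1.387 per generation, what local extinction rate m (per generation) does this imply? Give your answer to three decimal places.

At equilibrium c(1−p*) = m.
m = 1.387 × (1 − 0.564) = 1.387 × 0.4360 = 0.6047.

0.605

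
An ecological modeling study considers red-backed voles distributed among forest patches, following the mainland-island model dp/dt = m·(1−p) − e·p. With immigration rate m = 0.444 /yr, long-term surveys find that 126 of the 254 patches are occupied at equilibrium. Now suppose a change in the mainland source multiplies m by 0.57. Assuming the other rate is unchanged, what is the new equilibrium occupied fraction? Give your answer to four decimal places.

0.3594

Observed p* = 126/254 = 0.49606.
Balance m(1−p*) = e·p* gives e = m(1−p*)/p* = 0.444×0.50394/0.49606 = 0.45105.
New p* = m/(m+e) = 0.25308/(0.25308+0.45105) = 0.35942.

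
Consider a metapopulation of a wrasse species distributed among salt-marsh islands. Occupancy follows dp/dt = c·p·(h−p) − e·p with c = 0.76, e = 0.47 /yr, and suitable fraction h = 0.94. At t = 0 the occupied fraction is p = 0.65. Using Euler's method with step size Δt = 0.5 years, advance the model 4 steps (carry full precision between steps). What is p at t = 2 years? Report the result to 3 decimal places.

Update rule: p ← p + [c·p·(h−p) − e·p]·Δt with Δt = 0.5.
p: 0.65000 → 0.56888  (Δp = -0.08112)
p: 0.56888 → 0.51542  (Δp = -0.05346)
p: 0.51542 → 0.47745  (Δp = -0.03797)
p: 0.47745 → 0.44917  (Δp = -0.02828)

0.449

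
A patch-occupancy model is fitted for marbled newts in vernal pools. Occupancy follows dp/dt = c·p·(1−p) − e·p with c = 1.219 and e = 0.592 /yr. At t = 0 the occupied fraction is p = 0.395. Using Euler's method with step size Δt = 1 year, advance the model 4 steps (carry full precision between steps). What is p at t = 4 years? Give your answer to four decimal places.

Update rule: p ← p + [c·p·(1−p) − e·p]·Δt with Δt = 1.
p: 0.39500 → 0.45247  (Δp = +0.05747)
p: 0.45247 → 0.48660  (Δp = +0.03413)
p: 0.48660 → 0.50307  (Δp = +0.01646)
p: 0.50307 → 0.50999  (Δp = +0.00692)

0.5100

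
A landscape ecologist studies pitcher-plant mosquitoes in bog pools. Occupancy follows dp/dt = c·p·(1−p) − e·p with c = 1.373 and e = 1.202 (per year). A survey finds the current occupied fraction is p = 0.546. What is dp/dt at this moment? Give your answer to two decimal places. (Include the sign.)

-0.32

Colonization term: c·p·(1−p) = 1.373×0.546×0.4540 = 0.34034.
Extinction term: e·p = 0.65629.
dp/dt = 0.34034 − 0.65629 = -0.31595.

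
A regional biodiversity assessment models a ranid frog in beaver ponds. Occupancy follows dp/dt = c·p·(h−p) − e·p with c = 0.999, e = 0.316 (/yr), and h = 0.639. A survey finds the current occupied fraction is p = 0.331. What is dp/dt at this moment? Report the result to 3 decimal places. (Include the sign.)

-0.003

Colonization term: c·p·(h−p) = 0.999×0.331×0.3080 = 0.10185.
Extinction term: e·p = 0.10460.
dp/dt = 0.10185 − 0.10460 = -0.00275.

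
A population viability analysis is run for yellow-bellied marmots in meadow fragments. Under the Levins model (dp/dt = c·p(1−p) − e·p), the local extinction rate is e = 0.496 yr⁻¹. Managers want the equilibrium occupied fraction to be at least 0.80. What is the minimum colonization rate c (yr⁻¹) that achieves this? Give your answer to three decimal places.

2.480

p* = 1 − e/c ≥ 0.80 requires e/c ≤ 0.2000, i.e. c ≥ e/0.2000.
c_min = 0.496/0.2000 = 2.4800.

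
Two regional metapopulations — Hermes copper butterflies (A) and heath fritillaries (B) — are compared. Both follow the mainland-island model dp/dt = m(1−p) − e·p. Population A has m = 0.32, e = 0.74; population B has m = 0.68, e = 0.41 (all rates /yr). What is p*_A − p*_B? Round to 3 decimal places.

A: p*_A = m/(m+e) = 0.32/1.0600 = 0.3019.
B: p*_B = 0.68/1.0900 = 0.6239.
p*_A − p*_B = 0.3019 − 0.6239 = -0.3220.

-0.322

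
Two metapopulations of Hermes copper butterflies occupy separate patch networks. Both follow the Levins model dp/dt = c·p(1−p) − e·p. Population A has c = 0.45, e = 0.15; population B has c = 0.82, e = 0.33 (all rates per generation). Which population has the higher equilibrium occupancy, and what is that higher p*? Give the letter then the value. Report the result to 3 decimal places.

A, 0.667

A: p*_A = 1 − 0.15/0.45 = 0.6667.
B: p*_B = 1 − 0.33/0.82 = 0.5976.
A is higher at 0.6667.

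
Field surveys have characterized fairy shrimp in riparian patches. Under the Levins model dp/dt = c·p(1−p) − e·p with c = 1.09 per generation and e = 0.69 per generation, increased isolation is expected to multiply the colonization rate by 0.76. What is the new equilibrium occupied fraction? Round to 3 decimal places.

0.167

Before: p* = 1 − 0.69/1.09 = 0.3670.
After the change, c = 0.8284, e = 0.69, so p* = 1 − 0.69/0.8284 = 0.1671.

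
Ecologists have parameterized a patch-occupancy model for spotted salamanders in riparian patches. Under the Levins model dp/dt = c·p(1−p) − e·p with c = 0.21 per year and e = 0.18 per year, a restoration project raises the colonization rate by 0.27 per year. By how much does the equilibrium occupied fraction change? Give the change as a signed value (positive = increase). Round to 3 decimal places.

0.482

Before: p* = 1 − 0.18/0.21 = 0.1429.
After the change, c = 0.48, e = 0.18, so p* = 1 − 0.18/0.48 = 0.6250.
Δp* = 0.6250 − 0.1429 = +0.4821.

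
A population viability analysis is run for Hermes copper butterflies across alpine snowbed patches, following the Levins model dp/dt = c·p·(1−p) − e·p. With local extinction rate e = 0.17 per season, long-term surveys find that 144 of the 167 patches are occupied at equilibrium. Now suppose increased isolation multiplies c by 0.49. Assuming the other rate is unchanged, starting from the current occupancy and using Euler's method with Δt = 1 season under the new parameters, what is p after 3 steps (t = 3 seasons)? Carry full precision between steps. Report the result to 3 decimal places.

Observed p* = 144/167 = 0.86228.
Balance c(1−p*) = e gives c = e/(1 − 0.86228) = 0.17/0.13772 = 1.23435.
Starting from p₀ = 0.86228; update p ← p + (dp/dt)·Δt with the new parameters.
t = 1: p = 0.86228 + (-0.07476) = 0.78752
t = 2: p = 0.78752 + (-0.03267) = 0.75485
t = 3: p = 0.75485 + (-0.01640) = 0.73845

0.738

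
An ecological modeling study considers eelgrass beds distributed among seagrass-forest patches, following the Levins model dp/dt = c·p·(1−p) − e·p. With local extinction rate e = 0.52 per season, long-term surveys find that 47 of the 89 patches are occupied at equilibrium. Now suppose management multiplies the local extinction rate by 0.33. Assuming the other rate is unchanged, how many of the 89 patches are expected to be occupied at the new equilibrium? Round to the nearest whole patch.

Observed p* = 47/89 = 0.52809.
Balance c(1−p*) = e gives c = e/(1 − 0.52809) = 0.52/0.47191 = 1.10191.
New p* = 1 − e/c = 1 − 0.17160/1.10191 = 0.84427.
Expected occupied = 89 × 0.84427 = 75.14 ≈ 75.

75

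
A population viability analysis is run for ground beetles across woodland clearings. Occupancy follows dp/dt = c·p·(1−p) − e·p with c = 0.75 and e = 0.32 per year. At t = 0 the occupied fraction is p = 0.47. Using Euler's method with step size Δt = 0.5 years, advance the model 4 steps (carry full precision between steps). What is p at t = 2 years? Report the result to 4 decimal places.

0.5279

Update rule: p ← p + [c·p·(1−p) − e·p]·Δt with Δt = 0.5.
step 1: Δp = +0.01821, p = 0.48821
step 2: Δp = +0.01558, p = 0.50380
step 3: Δp = +0.01314, p = 0.51693
step 4: Δp = +0.01093, p = 0.52787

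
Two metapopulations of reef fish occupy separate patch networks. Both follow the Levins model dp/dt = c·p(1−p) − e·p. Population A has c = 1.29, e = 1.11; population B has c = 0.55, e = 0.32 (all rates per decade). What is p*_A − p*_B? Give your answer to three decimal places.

A: p*_A = 1 − 1.11/1.29 = 0.1395.
B: p*_B = 1 − 0.32/0.55 = 0.4182.
p*_A − p*_B = 0.1395 − 0.4182 = -0.2786.

-0.279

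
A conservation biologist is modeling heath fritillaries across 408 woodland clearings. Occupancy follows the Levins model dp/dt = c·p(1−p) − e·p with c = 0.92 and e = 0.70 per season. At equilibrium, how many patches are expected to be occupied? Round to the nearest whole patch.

p* = 1 − e/c = 1 − 0.70/0.92 = 0.2391.
Expected occupied patches = N × p* = 408 × 0.2391 = 97.57 ≈ 98.

98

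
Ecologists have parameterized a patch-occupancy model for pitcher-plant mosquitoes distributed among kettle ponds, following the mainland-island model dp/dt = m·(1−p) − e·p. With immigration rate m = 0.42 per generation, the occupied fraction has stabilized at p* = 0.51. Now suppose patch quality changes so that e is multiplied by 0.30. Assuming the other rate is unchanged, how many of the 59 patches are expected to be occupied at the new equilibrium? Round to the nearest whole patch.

Balance m(1−p*) = e·p* gives e = m(1−p*)/p* = 0.42×0.49000/0.51000 = 0.40353.
New p* = m/(m+e) = 0.42000/(0.42000+0.12106) = 0.77625.
Expected occupied = 59 × 0.77625 = 45.80 ≈ 46.

46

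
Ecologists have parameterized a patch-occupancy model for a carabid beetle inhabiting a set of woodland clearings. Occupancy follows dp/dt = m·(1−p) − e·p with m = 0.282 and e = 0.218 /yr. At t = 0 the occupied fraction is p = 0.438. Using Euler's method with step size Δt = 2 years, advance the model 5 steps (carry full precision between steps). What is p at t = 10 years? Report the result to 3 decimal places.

Update rule: p ← p + [m·(1−p) − e·p]·Δt with Δt = 2.
t = 2: p = 0.43800 + (+0.12600) = 0.56400
t = 4: p = 0.56400 + (-0.00000) = 0.56400
t = 6: p = 0.56400 + (-0.00000) = 0.56400
t = 8: p = 0.56400 + (-0.00000) = 0.56400
t = 10: p = 0.56400 + (-0.00000) = 0.56400

0.564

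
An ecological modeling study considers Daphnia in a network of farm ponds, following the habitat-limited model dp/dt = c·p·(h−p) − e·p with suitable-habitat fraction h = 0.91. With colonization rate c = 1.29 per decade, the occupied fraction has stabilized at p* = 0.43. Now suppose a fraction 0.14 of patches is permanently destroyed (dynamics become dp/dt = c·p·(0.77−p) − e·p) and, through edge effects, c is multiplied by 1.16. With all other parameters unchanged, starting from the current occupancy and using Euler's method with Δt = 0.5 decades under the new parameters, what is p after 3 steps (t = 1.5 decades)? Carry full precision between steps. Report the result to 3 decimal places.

Balance c(h−p*) = e gives e = 1.29×(0.91 − 0.43000) = 0.61920.
Starting from p₀ = 0.43000; update p ← p + (dp/dt)·Δt with the new parameters.
step 1: Δp = -0.02374, p = 0.40626
step 2: Δp = -0.01521, p = 0.39104
step 3: Δp = -0.01019, p = 0.38085

0.381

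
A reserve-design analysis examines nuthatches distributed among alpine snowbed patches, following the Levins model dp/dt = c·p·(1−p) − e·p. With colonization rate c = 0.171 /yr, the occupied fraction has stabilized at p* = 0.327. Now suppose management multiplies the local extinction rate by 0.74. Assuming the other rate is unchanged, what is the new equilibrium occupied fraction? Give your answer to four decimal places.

0.5020

Balance c(1−p*) = e gives e = 0.171×(1 − 0.32700) = 0.11508.
New p* = 1 − e/c = 1 − 0.08516/0.17100 = 0.50199.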